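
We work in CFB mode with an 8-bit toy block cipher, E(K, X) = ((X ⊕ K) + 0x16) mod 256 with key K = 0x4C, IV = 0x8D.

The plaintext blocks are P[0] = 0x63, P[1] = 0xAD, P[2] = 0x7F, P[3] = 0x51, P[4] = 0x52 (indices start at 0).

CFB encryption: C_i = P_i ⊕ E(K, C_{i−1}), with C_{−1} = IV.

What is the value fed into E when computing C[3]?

C[0]: E(K, 0x8D) = 0xD7; 0x63 ⊕ 0xD7 = 0xB4.
C[1]: E(K, 0xB4) = 0x0E; 0xAD ⊕ 0x0E = 0xA3.
C[2]: E(K, 0xA3) = 0x05; 0x7F ⊕ 0x05 = 0x7A.
C[3]: E(K, 0x7A) = 0x4C; 0x51 ⊕ 0x4C = 0x1D.
So the input to E for block [3] is 0x7A.

0x7A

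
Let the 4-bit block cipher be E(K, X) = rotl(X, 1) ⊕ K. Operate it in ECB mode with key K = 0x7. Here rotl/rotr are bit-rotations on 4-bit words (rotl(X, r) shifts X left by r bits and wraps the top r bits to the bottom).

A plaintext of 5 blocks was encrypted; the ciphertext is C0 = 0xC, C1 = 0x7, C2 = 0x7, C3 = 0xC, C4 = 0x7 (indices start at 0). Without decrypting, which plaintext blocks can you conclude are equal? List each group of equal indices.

ECB encrypts each block independently with the same key, so equal ciphertext blocks imply equal plaintext blocks.
C0 = C3 = 0xC, so P0 = P3.
C1 = C2 = C4 = 0x7, so P1 = P2 = P4.

P0 = P3; P1 = P2 = P4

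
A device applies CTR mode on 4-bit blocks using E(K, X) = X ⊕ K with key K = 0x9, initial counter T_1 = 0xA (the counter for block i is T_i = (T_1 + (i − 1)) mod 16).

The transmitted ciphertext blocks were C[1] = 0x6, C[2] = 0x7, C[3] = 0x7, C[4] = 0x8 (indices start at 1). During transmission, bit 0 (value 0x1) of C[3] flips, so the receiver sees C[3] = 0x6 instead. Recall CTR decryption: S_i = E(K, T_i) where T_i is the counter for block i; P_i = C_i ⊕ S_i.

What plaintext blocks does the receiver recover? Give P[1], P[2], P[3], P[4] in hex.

Only C[3] changed, to 0x6. In CTR, a change in C_i flips the same bit in P_i only; the keystream is unaffected. Decrypting the received ciphertext:
P[1]: T = 0xA, S = E(K, T) = 0x3; 0x6 ⊕ 0x3 = 0x5.
P[2]: T = 0xB, S = E(K, T) = 0x2; 0x7 ⊕ 0x2 = 0x5.
P[3]: T = 0xC, S = E(K, T) = 0x5; 0x6 ⊕ 0x5 = 0x3.
P[4]: T = 0xD, S = E(K, T) = 0x4; 0x8 ⊕ 0x4 = 0xC.
Blocks that differ from the original plaintext: P[3].

P[1] = 0x5, P[2] = 0x5, P[3] = 0x3, P[4] = 0xC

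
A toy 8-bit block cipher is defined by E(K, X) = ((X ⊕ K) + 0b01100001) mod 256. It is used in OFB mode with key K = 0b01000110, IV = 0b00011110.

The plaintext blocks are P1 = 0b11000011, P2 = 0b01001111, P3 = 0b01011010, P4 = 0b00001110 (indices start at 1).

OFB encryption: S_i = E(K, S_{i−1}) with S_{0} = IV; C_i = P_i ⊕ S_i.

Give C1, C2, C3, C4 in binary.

C1: S = E(K, 0b00011110) = 0b10111001; 0b11000011 ⊕ 0b10111001 = 0b01111010.
C2: S = E(K, 0b10111001) = 0b01100000; 0b01001111 ⊕ 0b01100000 = 0b00101111.
C3: S = E(K, 0b01100000) = 0b10000111; 0b01011010 ⊕ 0b10000111 = 0b11011101.
C4: S = E(K, 0b10000111) = 0b00100010; 0b00001110 ⊕ 0b00100010 = 0b00101100.

C1 = 0b01111010, C2 = 0b00101111, C3 = 0b11011101, C4 = 0b00101100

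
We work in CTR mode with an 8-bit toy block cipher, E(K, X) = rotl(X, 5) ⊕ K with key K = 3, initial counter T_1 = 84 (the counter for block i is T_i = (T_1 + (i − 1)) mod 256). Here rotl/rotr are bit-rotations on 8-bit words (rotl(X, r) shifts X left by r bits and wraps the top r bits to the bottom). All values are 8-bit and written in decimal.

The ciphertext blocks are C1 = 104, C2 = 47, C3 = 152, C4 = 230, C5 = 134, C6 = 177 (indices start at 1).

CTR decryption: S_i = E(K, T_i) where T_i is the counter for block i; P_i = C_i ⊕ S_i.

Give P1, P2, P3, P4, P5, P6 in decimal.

P1: T = 84, S = E(K, T) = 137; 104 ⊕ 137 = 225.
P2: T = 85, S = E(K, T) = 169; 47 ⊕ 169 = 134.
P3: T = 86, S = E(K, T) = 201; 152 ⊕ 201 = 81.
P4: T = 87, S = E(K, T) = 233; 230 ⊕ 233 = 15.
P5: T = 88, S = E(K, T) = 8; 134 ⊕ 8 = 142.
P6: T = 89, S = E(K, T) = 40; 177 ⊕ 40 = 153.

P1 = 225, P2 = 134, P3 = 81, P4 = 15, P5 = 142, P6 = 153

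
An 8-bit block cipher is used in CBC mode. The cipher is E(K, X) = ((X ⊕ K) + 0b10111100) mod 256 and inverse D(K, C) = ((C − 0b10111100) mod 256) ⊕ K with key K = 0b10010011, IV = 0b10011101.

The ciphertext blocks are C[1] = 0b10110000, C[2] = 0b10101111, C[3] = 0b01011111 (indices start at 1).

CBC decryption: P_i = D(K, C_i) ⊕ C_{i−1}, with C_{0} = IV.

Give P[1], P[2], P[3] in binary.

P[1] = 0b11111010, P[2] = 0b11010000, P[3] = 0b10011111

P[1]: D(K, 0b10110000) = 0b01100111; 0b01100111 ⊕ 0b10011101 = 0b11111010.
P[2]: D(K, 0b10101111) = 0b01100000; 0b01100000 ⊕ 0b10110000 = 0b11010000.
P[3]: D(K, 0b01011111) = 0b00110000; 0b00110000 ⊕ 0b10101111 = 0b10011111.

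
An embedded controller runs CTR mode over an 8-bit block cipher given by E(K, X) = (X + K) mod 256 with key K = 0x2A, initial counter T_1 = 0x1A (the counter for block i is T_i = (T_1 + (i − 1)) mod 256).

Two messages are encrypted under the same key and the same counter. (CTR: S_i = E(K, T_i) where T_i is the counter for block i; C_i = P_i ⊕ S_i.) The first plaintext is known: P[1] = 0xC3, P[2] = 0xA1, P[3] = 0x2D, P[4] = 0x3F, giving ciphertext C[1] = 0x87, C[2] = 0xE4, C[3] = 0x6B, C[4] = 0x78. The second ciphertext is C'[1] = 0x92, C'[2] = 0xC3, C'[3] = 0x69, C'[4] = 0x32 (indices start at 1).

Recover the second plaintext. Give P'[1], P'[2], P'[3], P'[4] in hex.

P'[1] = 0xD6, P'[2] = 0x86, P'[3] = 0x2F, P'[4] = 0x75

In CTR with a reused counter, both messages share the same keystream S_i, so C_i ⊕ C'_i = P_i ⊕ P'_i and thus P'_i = P_i ⊕ C_i ⊕ C'_i.
P'[1]: 0xC3 ⊕ 0x87 ⊕ 0x92 = 0xD6.
P'[2]: 0xA1 ⊕ 0xE4 ⊕ 0xC3 = 0x86.
P'[3]: 0x2D ⊕ 0x6B ⊕ 0x69 = 0x2F.
P'[4]: 0x3F ⊕ 0x78 ⊕ 0x32 = 0x75.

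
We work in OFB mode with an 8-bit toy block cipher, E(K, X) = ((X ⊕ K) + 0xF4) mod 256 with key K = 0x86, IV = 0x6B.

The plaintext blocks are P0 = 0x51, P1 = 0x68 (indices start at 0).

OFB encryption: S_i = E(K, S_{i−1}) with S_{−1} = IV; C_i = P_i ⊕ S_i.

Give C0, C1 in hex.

C0 = 0xB0, C1 = 0x33

C0: S = E(K, 0x6B) = 0xE1; 0x51 ⊕ 0xE1 = 0xB0.
C1: S = E(K, 0xE1) = 0x5B; 0x68 ⊕ 0x5B = 0x33.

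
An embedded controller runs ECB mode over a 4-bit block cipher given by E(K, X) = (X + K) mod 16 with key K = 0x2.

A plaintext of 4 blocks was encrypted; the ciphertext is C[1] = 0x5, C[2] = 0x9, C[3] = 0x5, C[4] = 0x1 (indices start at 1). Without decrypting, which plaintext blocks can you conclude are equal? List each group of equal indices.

P[1] = P[3]

ECB encrypts each block independently with the same key, so equal ciphertext blocks imply equal plaintext blocks.
C[1] = C[3] = 0x5, so P[1] = P[3].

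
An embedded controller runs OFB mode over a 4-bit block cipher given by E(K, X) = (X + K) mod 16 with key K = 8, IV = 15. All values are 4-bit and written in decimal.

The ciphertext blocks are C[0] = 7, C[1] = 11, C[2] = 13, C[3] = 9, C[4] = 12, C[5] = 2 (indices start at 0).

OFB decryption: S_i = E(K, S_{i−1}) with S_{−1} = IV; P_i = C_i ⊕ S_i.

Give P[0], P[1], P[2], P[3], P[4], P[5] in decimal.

P[0] = 0, P[1] = 4, P[2] = 10, P[3] = 6, P[4] = 11, P[5] = 13

P[0]: S = E(K, 15) = 7; 7 ⊕ 7 = 0.
P[1]: S = E(K, 7) = 15; 11 ⊕ 15 = 4.
P[2]: S = E(K, 15) = 7; 13 ⊕ 7 = 10.
P[3]: S = E(K, 7) = 15; 9 ⊕ 15 = 6.
P[4]: S = E(K, 15) = 7; 12 ⊕ 7 = 11.
P[5]: S = E(K, 7) = 15; 2 ⊕ 15 = 13.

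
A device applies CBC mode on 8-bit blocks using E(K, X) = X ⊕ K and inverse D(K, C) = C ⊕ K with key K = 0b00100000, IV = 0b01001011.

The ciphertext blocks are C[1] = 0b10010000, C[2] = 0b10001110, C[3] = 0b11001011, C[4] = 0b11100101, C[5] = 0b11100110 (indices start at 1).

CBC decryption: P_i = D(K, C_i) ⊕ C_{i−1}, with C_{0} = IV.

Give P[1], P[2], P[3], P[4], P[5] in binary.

P[1] = 0b11111011, P[2] = 0b00111110, P[3] = 0b01100101, P[4] = 0b00001110, P[5] = 0b00100011

P[1]: D(K, 0b10010000) = 0b10110000; 0b10110000 ⊕ 0b01001011 = 0b11111011.
P[2]: D(K, 0b10001110) = 0b10101110; 0b10101110 ⊕ 0b10010000 = 0b00111110.
P[3]: D(K, 0b11001011) = 0b11101011; 0b11101011 ⊕ 0b10001110 = 0b01100101.
P[4]: D(K, 0b11100101) = 0b11000101; 0b11000101 ⊕ 0b11001011 = 0b00001110.
P[5]: D(K, 0b11100110) = 0b11000110; 0b11000110 ⊕ 0b11100101 = 0b00100011.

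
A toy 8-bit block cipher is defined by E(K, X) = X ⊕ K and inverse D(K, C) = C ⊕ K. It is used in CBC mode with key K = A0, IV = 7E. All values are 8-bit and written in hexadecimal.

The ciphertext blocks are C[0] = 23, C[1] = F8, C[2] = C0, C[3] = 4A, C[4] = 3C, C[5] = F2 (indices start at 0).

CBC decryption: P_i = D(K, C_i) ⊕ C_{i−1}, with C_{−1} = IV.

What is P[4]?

P[4]: D(K, 3C) = 9C; 9C ⊕ 4A = D6.

P[4] = D6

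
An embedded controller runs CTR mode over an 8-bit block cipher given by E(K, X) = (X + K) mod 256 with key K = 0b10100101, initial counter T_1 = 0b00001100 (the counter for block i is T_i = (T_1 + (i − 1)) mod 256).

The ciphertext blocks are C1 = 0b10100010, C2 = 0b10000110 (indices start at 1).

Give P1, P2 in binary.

CTR decryption: S_i = E(K, T_i) where T_i is the counter for block i; P_i = C_i ⊕ S_i.
P1: T = 0b00001100, S = E(K, T) = 0b10110001; 0b10100010 ⊕ 0b10110001 = 0b00010011.
P2: T = 0b00001101, S = E(K, T) = 0b10110010; 0b10000110 ⊕ 0b10110010 = 0b00110100.

P1 = 0b00010011, P2 = 0b00110100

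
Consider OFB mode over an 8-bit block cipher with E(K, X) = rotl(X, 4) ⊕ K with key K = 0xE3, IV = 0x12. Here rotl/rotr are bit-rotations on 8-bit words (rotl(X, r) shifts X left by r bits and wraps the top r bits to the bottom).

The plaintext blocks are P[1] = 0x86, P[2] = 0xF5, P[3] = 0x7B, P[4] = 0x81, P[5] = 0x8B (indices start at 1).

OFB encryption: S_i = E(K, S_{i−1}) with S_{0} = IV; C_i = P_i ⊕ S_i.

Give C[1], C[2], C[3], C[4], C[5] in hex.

C[1]: S = E(K, 0x12) = 0xC2; 0x86 ⊕ 0xC2 = 0x44.
C[2]: S = E(K, 0xC2) = 0xCF; 0xF5 ⊕ 0xCF = 0x3A.
C[3]: S = E(K, 0xCF) = 0x1F; 0x7B ⊕ 0x1F = 0x64.
C[4]: S = E(K, 0x1F) = 0x12; 0x81 ⊕ 0x12 = 0x93.
C[5]: S = E(K, 0x12) = 0xC2; 0x8B ⊕ 0xC2 = 0x49.

C[1] = 0x44, C[2] = 0x3A, C[3] = 0x64, C[4] = 0x93, C[5] = 0x49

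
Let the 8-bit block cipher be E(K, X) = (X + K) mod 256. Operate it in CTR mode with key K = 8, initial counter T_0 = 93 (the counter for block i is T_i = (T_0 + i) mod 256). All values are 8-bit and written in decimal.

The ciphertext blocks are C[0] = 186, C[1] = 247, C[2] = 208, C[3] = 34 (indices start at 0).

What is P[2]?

CTR decryption: S_i = E(K, T_i) where T_i is the counter for block i; P_i = C_i ⊕ S_i.
P[2]: T = 95, S = E(K, T) = 103; 208 ⊕ 103 = 183.

P[2] = 183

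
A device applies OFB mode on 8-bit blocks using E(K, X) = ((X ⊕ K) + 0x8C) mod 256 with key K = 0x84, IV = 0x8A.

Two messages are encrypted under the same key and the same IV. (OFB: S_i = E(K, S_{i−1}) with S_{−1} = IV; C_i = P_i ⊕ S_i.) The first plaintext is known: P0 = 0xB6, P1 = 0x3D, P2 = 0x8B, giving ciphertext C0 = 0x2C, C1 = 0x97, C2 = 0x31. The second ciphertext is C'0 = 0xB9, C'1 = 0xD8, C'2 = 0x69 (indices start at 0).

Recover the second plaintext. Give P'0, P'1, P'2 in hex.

In OFB with a reused IV, both messages share the same keystream S_i, so C_i ⊕ C'_i = P_i ⊕ P'_i and thus P'_i = P_i ⊕ C_i ⊕ C'_i.
P'0: 0xB6 ⊕ 0x2C ⊕ 0xB9 = 0x23.
P'1: 0x3D ⊕ 0x97 ⊕ 0xD8 = 0x72.
P'2: 0x8B ⊕ 0x31 ⊕ 0x69 = 0xD3.

P'0 = 0x23, P'1 = 0x72, P'2 = 0xD3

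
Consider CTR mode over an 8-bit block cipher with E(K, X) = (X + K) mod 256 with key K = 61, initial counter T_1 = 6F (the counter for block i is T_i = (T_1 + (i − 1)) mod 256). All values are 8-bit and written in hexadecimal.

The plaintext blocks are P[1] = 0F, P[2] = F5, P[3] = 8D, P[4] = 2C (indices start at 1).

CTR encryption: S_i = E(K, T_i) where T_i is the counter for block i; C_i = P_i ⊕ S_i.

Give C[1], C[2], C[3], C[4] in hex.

C[1] = DF, C[2] = 24, C[3] = 5F, C[4] = FF

C[1]: T = 6F, S = E(K, T) = D0; 0F ⊕ D0 = DF.
C[2]: T = 70, S = E(K, T) = D1; F5 ⊕ D1 = 24.
C[3]: T = 71, S = E(K, T) = D2; 8D ⊕ D2 = 5F.
C[4]: T = 72, S = E(K, T) = D3; 2C ⊕ D3 = FF.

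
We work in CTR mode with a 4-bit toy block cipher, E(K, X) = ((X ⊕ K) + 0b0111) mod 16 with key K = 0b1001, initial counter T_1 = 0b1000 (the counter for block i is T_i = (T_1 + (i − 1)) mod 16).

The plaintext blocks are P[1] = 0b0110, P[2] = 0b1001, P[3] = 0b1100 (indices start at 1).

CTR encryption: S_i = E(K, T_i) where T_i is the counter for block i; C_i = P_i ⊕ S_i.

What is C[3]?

C[1]: T = 0b1000, S = E(K, T) = 0b1000; 0b0110 ⊕ 0b1000 = 0b1110.
C[2]: T = 0b1001, S = E(K, T) = 0b0111; 0b1001 ⊕ 0b0111 = 0b1110.
C[3]: T = 0b1010, S = E(K, T) = 0b1010; 0b1100 ⊕ 0b1010 = 0b0110.

C[3] = 0b0110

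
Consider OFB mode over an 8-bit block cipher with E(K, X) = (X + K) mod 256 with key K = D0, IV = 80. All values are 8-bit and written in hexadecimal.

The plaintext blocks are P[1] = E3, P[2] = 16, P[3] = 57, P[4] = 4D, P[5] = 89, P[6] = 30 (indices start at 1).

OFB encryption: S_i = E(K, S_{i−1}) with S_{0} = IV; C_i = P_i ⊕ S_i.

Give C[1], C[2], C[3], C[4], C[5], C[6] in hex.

C[1] = B3, C[2] = 36, C[3] = A7, C[4] = 8D, C[5] = 19, C[6] = 50

C[1]: S = E(K, 80) = 50; E3 ⊕ 50 = B3.
C[2]: S = E(K, 50) = 20; 16 ⊕ 20 = 36.
C[3]: S = E(K, 20) = F0; 57 ⊕ F0 = A7.
C[4]: S = E(K, F0) = C0; 4D ⊕ C0 = 8D.
C[5]: S = E(K, C0) = 90; 89 ⊕ 90 = 19.
C[6]: S = E(K, 90) = 60; 30 ⊕ 60 = 50.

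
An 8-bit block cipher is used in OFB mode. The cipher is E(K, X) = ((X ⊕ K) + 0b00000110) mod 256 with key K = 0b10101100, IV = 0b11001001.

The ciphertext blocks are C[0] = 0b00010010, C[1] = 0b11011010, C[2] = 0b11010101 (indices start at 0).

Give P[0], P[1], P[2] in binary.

P[0] = 0b01111001, P[1] = 0b00010111, P[2] = 0b10110010

OFB decryption: S_i = E(K, S_{i−1}) with S_{−1} = IV; P_i = C_i ⊕ S_i.
P[0]: S = E(K, 0b11001001) = 0b01101011; 0b00010010 ⊕ 0b01101011 = 0b01111001.
P[1]: S = E(K, 0b01101011) = 0b11001101; 0b11011010 ⊕ 0b11001101 = 0b00010111.
P[2]: S = E(K, 0b11001101) = 0b01100111; 0b11010101 ⊕ 0b01100111 = 0b10110010.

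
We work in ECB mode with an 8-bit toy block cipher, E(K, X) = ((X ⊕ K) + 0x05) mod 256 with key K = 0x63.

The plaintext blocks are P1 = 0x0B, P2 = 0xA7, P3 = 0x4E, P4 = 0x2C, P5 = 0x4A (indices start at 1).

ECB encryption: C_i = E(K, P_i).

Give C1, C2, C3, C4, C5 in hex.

C1 = 0x6D, C2 = 0xC9, C3 = 0x32, C4 = 0x54, C5 = 0x2E

C1: E(K, 0x0B) = 0x6D.
C2: E(K, 0xA7) = 0xC9.
C3: E(K, 0x4E) = 0x32.
C4: E(K, 0x2C) = 0x54.
C5: E(K, 0x4A) = 0x2E.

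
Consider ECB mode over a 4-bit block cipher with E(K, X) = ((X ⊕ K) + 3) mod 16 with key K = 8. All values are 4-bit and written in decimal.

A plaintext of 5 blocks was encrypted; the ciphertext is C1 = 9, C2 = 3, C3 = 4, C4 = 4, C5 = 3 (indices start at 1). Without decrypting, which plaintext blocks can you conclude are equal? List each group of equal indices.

P2 = P5; P3 = P4

ECB encrypts each block independently with the same key, so equal ciphertext blocks imply equal plaintext blocks.
C2 = C5 = 3, so P2 = P5.
C3 = C4 = 4, so P3 = P4.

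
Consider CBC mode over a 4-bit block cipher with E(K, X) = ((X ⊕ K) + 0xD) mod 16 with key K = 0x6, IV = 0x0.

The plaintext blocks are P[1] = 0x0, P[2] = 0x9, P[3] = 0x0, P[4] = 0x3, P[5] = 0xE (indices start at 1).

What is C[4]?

CBC encryption: C_i = E(K, P_i ⊕ C_{i−1}), with C_{0} = IV.
C[1]: P[1] ⊕ 0x0 = 0x0; E(K, 0x0) = 0x3.
C[2]: P[2] ⊕ 0x3 = 0xA; E(K, 0xA) = 0x9.
C[3]: P[3] ⊕ 0x9 = 0x9; E(K, 0x9) = 0xC.
C[4]: P[4] ⊕ 0xC = 0xF; E(K, 0xF) = 0x6.

C[4] = 0x6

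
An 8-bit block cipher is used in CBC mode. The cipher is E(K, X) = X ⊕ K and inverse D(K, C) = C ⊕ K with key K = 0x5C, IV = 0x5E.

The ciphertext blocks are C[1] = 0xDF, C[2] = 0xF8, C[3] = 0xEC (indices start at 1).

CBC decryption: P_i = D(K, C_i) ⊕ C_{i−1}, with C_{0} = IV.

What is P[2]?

P[2]: D(K, 0xF8) = 0xA4; 0xA4 ⊕ 0xDF = 0x7B.

P[2] = 0x7B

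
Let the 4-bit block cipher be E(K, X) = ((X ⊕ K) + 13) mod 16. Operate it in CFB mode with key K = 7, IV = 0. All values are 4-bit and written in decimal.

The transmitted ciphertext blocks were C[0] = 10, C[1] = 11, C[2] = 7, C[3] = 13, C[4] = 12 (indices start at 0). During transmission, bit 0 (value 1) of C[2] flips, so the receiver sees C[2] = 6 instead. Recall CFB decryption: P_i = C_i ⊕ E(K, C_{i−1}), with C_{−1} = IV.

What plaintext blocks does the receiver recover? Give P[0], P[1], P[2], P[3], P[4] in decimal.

Only C[2] changed, to 6. In CFB, a change in C_i flips the same bit in P_i and garbles P_{i+1}. Decrypting the received ciphertext:
P[0]: E(K, 0) = 4; 10 ⊕ 4 = 14.
P[1]: E(K, 10) = 10; 11 ⊕ 10 = 1.
P[2]: E(K, 11) = 9; 6 ⊕ 9 = 15.
P[3]: E(K, 6) = 14; 13 ⊕ 14 = 3.
P[4]: E(K, 13) = 7; 12 ⊕ 7 = 11.
Blocks that differ from the original plaintext: P[2], P[3].

P[0] = 14, P[1] = 1, P[2] = 15, P[3] = 3, P[4] = 11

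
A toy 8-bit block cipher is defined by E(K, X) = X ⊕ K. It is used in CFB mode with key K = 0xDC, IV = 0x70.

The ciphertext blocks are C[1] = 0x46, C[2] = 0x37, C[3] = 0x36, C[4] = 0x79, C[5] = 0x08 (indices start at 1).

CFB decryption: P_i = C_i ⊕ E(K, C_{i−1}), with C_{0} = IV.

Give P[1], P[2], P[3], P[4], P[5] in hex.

P[1] = 0xEA, P[2] = 0xAD, P[3] = 0xDD, P[4] = 0x93, P[5] = 0xAD

P[1]: E(K, 0x70) = 0xAC; 0x46 ⊕ 0xAC = 0xEA.
P[2]: E(K, 0x46) = 0x9A; 0x37 ⊕ 0x9A = 0xAD.
P[3]: E(K, 0x37) = 0xEB; 0x36 ⊕ 0xEB = 0xDD.
P[4]: E(K, 0x36) = 0xEA; 0x79 ⊕ 0xEA = 0x93.
P[5]: E(K, 0x79) = 0xA5; 0x08 ⊕ 0xA5 = 0xAD.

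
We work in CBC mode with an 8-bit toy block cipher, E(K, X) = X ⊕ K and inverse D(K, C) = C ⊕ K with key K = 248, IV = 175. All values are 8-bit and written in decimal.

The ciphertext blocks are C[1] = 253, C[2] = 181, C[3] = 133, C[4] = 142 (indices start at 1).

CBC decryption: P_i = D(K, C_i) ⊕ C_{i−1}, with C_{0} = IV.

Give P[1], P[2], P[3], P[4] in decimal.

P[1]: D(K, 253) = 5; 5 ⊕ 175 = 170.
P[2]: D(K, 181) = 77; 77 ⊕ 253 = 176.
P[3]: D(K, 133) = 125; 125 ⊕ 181 = 200.
P[4]: D(K, 142) = 118; 118 ⊕ 133 = 243.

P[1] = 170, P[2] = 176, P[3] = 200, P[4] = 243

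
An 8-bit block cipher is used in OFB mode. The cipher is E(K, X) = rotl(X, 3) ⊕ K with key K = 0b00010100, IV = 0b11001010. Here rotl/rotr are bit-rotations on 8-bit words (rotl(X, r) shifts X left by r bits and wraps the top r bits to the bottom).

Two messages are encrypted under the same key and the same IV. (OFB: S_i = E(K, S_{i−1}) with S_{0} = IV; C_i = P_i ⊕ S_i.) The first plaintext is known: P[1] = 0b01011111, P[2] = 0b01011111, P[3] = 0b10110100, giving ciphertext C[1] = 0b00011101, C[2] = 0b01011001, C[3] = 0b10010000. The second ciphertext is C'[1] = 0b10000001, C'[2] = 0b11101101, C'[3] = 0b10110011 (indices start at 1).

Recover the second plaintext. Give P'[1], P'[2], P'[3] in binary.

In OFB with a reused IV, both messages share the same keystream S_i, so C_i ⊕ C'_i = P_i ⊕ P'_i and thus P'_i = P_i ⊕ C_i ⊕ C'_i.
P'[1]: 0b01011111 ⊕ 0b00011101 ⊕ 0b10000001 = 0b11000011.
P'[2]: 0b01011111 ⊕ 0b01011001 ⊕ 0b11101101 = 0b11101011.
P'[3]: 0b10110100 ⊕ 0b10010000 ⊕ 0b10110011 = 0b10010111.

P'[1] = 0b11000011, P'[2] = 0b11101011, P'[3] = 0b10010111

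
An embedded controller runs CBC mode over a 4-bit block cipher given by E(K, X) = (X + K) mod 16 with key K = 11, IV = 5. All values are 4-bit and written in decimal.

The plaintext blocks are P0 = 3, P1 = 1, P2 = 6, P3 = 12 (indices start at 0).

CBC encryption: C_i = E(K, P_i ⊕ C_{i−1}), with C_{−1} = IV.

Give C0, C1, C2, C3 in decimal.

C0: P0 ⊕ 5 = 6; E(K, 6) = 1.
C1: P1 ⊕ 1 = 0; E(K, 0) = 11.
C2: P2 ⊕ 11 = 13; E(K, 13) = 8.
C3: P3 ⊕ 8 = 4; E(K, 4) = 15.

C0 = 1, C1 = 11, C2 = 8, C3 = 15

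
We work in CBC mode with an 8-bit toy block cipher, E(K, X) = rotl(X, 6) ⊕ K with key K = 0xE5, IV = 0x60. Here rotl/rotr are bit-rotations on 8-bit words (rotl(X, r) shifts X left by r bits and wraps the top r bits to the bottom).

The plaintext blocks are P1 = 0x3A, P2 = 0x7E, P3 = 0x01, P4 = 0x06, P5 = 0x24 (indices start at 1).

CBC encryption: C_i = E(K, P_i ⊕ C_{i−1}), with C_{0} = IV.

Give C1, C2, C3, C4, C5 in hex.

C1: P1 ⊕ 0x60 = 0x5A; E(K, 0x5A) = 0x73.
C2: P2 ⊕ 0x73 = 0x0D; E(K, 0x0D) = 0xA6.
C3: P3 ⊕ 0xA6 = 0xA7; E(K, 0xA7) = 0x0C.
C4: P4 ⊕ 0x0C = 0x0A; E(K, 0x0A) = 0x67.
C5: P5 ⊕ 0x67 = 0x43; E(K, 0x43) = 0x35.

C1 = 0x73, C2 = 0xA6, C3 = 0x0C, C4 = 0x67, C5 = 0x35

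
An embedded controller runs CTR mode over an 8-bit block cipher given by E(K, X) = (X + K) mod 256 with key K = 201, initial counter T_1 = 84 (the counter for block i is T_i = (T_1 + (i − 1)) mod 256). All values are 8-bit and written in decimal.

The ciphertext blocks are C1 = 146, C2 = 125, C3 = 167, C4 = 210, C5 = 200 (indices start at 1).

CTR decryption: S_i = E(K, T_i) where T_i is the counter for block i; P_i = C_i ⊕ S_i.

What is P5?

P5: T = 88, S = E(K, T) = 33; 200 ⊕ 33 = 233.

P5 = 233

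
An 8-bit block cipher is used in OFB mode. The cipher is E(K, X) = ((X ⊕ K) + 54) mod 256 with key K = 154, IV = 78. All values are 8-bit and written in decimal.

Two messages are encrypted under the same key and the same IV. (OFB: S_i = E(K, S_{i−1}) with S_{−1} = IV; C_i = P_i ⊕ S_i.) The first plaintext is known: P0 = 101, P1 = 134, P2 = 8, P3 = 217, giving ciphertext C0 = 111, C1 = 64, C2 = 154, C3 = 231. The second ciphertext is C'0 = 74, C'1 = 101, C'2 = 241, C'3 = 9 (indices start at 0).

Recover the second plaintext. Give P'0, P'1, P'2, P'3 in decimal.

In OFB with a reused IV, both messages share the same keystream S_i, so C_i ⊕ C'_i = P_i ⊕ P'_i and thus P'_i = P_i ⊕ C_i ⊕ C'_i.
P'0: 101 ⊕ 111 ⊕ 74 = 64.
P'1: 134 ⊕ 64 ⊕ 101 = 163.
P'2: 8 ⊕ 154 ⊕ 241 = 99.
P'3: 217 ⊕ 231 ⊕ 9 = 55.

P'0 = 64, P'1 = 163, P'2 = 99, P'3 = 55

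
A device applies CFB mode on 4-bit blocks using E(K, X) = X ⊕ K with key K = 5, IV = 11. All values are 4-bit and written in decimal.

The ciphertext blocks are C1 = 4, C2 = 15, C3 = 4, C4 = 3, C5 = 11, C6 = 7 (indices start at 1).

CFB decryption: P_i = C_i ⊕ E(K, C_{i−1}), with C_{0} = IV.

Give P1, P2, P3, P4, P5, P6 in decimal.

P1 = 10, P2 = 14, P3 = 14, P4 = 2, P5 = 13, P6 = 9

P1: E(K, 11) = 14; 4 ⊕ 14 = 10.
P2: E(K, 4) = 1; 15 ⊕ 1 = 14.
P3: E(K, 15) = 10; 4 ⊕ 10 = 14.
P4: E(K, 4) = 1; 3 ⊕ 1 = 2.
P5: E(K, 3) = 6; 11 ⊕ 6 = 13.
P6: E(K, 11) = 14; 7 ⊕ 14 = 9.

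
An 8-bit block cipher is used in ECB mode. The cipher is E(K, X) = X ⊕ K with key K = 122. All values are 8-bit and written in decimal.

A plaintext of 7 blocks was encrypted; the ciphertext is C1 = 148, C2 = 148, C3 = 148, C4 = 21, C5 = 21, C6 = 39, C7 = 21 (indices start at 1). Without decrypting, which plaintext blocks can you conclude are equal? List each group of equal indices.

P1 = P2 = P3; P4 = P5 = P7

ECB encrypts each block independently with the same key, so equal ciphertext blocks imply equal plaintext blocks.
C1 = C2 = C3 = 148, so P1 = P2 = P3.
C4 = C5 = C7 = 21, so P4 = P5 = P7.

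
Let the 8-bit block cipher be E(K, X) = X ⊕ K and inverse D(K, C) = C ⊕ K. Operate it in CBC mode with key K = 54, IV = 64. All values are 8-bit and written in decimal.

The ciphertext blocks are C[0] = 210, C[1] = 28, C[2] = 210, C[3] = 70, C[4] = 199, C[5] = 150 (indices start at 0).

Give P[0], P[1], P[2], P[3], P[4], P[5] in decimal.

P[0] = 164, P[1] = 248, P[2] = 248, P[3] = 162, P[4] = 183, P[5] = 103

CBC decryption: P_i = D(K, C_i) ⊕ C_{i−1}, with C_{−1} = IV.
P[0]: D(K, 210) = 228; 228 ⊕ 64 = 164.
P[1]: D(K, 28) = 42; 42 ⊕ 210 = 248.
P[2]: D(K, 210) = 228; 228 ⊕ 28 = 248.
P[3]: D(K, 70) = 112; 112 ⊕ 210 = 162.
P[4]: D(K, 199) = 241; 241 ⊕ 70 = 183.
P[5]: D(K, 150) = 160; 160 ⊕ 199 = 103.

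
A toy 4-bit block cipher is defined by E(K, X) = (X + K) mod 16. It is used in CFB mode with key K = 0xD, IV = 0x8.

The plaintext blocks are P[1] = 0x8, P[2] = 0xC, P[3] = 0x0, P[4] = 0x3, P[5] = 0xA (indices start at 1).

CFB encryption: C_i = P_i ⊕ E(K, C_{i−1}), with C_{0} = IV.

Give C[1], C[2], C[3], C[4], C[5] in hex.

C[1] = 0xD, C[2] = 0x6, C[3] = 0x3, C[4] = 0x3, C[5] = 0xA

C[1]: E(K, 0x8) = 0x5; 0x8 ⊕ 0x5 = 0xD.
C[2]: E(K, 0xD) = 0xA; 0xC ⊕ 0xA = 0x6.
C[3]: E(K, 0x6) = 0x3; 0x0 ⊕ 0x3 = 0x3.
C[4]: E(K, 0x3) = 0x0; 0x3 ⊕ 0x0 = 0x3.
C[5]: E(K, 0x3) = 0x0; 0xA ⊕ 0x0 = 0xA.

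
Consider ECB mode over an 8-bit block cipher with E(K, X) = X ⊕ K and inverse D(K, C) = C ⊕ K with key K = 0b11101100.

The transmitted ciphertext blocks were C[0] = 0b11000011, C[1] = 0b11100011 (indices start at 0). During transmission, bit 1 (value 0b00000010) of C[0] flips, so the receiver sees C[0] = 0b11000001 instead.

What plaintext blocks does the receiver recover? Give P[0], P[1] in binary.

ECB decryption: P_i = D(K, C_i).
Only C[0] changed, to 0b11000001. In ECB, a change in C_i affects only P_i. Decrypting the received ciphertext:
P[0]: D(K, 0b11000001) = 0b00101101.
P[1]: D(K, 0b11100011) = 0b00001111.
Blocks that differ from the original plaintext: P[0].

P[0] = 0b00101101, P[1] = 0b00001111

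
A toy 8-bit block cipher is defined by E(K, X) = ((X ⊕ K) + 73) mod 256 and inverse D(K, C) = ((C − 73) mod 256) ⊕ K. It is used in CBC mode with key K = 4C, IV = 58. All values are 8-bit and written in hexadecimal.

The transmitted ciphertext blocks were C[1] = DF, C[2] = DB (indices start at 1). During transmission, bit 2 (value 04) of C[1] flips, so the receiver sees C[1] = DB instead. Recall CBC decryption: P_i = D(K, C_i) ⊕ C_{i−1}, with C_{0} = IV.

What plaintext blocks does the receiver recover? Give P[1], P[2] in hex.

Only C[1] changed, to DB. In CBC, a change in C_i garbles P_i and flips the same bit in P_{i+1}. Decrypting the received ciphertext:
P[1]: D(K, DB) = 24; 24 ⊕ 58 = 7C.
P[2]: D(K, DB) = 24; 24 ⊕ DB = FF.
Blocks that differ from the original plaintext: P[1], P[2].

P[1] = 7C, P[2] = FF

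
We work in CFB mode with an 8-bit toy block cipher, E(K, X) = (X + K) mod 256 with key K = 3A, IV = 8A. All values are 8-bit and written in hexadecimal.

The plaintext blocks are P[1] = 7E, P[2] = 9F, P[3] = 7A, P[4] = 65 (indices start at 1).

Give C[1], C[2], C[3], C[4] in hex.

CFB encryption: C_i = P_i ⊕ E(K, C_{i−1}), with C_{0} = IV.
C[1]: E(K, 8A) = C4; 7E ⊕ C4 = BA.
C[2]: E(K, BA) = F4; 9F ⊕ F4 = 6B.
C[3]: E(K, 6B) = A5; 7A ⊕ A5 = DF.
C[4]: E(K, DF) = 19; 65 ⊕ 19 = 7C.

C[1] = BA, C[2] = 6B, C[3] = DF, C[4] = 7C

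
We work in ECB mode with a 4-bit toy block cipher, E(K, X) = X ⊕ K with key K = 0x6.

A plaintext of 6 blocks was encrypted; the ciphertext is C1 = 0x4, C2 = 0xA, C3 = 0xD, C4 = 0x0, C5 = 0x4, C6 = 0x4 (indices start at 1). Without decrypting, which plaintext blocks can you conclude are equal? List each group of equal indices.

P1 = P5 = P6

ECB encrypts each block independently with the same key, so equal ciphertext blocks imply equal plaintext blocks.
C1 = C5 = C6 = 0x4, so P1 = P5 = P6.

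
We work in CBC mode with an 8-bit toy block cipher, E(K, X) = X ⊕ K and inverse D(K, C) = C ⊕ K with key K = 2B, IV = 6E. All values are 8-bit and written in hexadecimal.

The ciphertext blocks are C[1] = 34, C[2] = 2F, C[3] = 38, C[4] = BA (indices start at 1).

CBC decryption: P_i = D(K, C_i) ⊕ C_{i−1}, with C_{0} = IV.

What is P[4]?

P[4]: D(K, BA) = 91; 91 ⊕ 38 = A9.

P[4] = A9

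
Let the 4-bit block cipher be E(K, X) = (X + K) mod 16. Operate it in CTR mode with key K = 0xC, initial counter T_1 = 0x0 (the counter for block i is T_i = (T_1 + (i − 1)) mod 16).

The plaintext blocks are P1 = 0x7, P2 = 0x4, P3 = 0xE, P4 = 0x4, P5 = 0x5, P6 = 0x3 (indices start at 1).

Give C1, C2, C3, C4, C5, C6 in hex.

CTR encryption: S_i = E(K, T_i) where T_i is the counter for block i; C_i = P_i ⊕ S_i.
C1: T = 0x0, S = E(K, T) = 0xC; 0x7 ⊕ 0xC = 0xB.
C2: T = 0x1, S = E(K, T) = 0xD; 0x4 ⊕ 0xD = 0x9.
C3: T = 0x2, S = E(K, T) = 0xE; 0xE ⊕ 0xE = 0x0.
C4: T = 0x3, S = E(K, T) = 0xF; 0x4 ⊕ 0xF = 0xB.
C5: T = 0x4, S = E(K, T) = 0x0; 0x5 ⊕ 0x0 = 0x5.
C6: T = 0x5, S = E(K, T) = 0x1; 0x3 ⊕ 0x1 = 0x2.

C1 = 0xB, C2 = 0x9, C3 = 0x0, C4 = 0xB, C5 = 0x5, C6 = 0x2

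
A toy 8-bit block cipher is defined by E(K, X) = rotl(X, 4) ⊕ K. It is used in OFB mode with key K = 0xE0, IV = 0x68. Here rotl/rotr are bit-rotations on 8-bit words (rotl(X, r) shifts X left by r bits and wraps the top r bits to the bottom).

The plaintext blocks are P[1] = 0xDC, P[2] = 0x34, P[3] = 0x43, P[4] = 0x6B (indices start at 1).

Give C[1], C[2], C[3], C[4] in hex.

OFB encryption: S_i = E(K, S_{i−1}) with S_{0} = IV; C_i = P_i ⊕ S_i.
C[1]: S = E(K, 0x68) = 0x66; 0xDC ⊕ 0x66 = 0xBA.
C[2]: S = E(K, 0x66) = 0x86; 0x34 ⊕ 0x86 = 0xB2.
C[3]: S = E(K, 0x86) = 0x88; 0x43 ⊕ 0x88 = 0xCB.
C[4]: S = E(K, 0x88) = 0x68; 0x6B ⊕ 0x68 = 0x03.

C[1] = 0xBA, C[2] = 0xB2, C[3] = 0xCB, C[4] = 0x03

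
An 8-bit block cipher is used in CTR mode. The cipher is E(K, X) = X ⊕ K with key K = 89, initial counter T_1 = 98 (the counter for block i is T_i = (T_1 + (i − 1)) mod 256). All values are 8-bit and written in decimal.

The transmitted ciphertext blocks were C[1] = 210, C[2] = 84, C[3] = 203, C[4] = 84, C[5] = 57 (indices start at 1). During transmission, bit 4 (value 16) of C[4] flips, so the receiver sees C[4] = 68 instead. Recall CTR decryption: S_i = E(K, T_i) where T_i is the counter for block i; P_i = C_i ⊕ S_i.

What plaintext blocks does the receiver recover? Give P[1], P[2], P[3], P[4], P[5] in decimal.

Only C[4] changed, to 68. In CTR, a change in C_i flips the same bit in P_i only; the keystream is unaffected. Decrypting the received ciphertext:
P[1]: T = 98, S = E(K, T) = 59; 210 ⊕ 59 = 233.
P[2]: T = 99, S = E(K, T) = 58; 84 ⊕ 58 = 110.
P[3]: T = 100, S = E(K, T) = 61; 203 ⊕ 61 = 246.
P[4]: T = 101, S = E(K, T) = 60; 68 ⊕ 60 = 120.
P[5]: T = 102, S = E(K, T) = 63; 57 ⊕ 63 = 6.
Blocks that differ from the original plaintext: P[4].

P[1] = 233, P[2] = 110, P[3] = 246, P[4] = 120, P[5] = 6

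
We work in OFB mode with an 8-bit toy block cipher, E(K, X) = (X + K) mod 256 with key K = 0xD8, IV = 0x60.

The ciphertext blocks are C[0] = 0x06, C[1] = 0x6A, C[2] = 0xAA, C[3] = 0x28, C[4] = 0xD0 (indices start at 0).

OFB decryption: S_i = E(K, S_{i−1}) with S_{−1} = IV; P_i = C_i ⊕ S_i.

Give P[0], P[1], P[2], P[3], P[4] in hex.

P[0]: S = E(K, 0x60) = 0x38; 0x06 ⊕ 0x38 = 0x3E.
P[1]: S = E(K, 0x38) = 0x10; 0x6A ⊕ 0x10 = 0x7A.
P[2]: S = E(K, 0x10) = 0xE8; 0xAA ⊕ 0xE8 = 0x42.
P[3]: S = E(K, 0xE8) = 0xC0; 0x28 ⊕ 0xC0 = 0xE8.
P[4]: S = E(K, 0xC0) = 0x98; 0xD0 ⊕ 0x98 = 0x48.

P[0] = 0x3E, P[1] = 0x7A, P[2] = 0x42, P[3] = 0xE8, P[4] = 0x48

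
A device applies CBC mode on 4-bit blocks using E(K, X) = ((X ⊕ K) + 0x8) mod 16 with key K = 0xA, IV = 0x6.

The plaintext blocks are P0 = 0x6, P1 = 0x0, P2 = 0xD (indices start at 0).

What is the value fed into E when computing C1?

0x2

CBC encryption: C_i = E(K, P_i ⊕ C_{i−1}), with C_{−1} = IV.
C0: P0 ⊕ 0x6 = 0x0; E(K, 0x0) = 0x2.
C1: P1 ⊕ 0x2 = 0x2; E(K, 0x2) = 0x0.
So the input to E for block 1 is 0x2.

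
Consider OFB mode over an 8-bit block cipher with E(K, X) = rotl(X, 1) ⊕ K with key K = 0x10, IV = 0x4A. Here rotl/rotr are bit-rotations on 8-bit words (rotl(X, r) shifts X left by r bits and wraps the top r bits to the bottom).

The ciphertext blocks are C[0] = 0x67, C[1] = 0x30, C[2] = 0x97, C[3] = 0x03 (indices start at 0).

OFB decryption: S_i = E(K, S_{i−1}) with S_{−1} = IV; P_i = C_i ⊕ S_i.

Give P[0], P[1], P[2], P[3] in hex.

P[0] = 0xE3, P[1] = 0x29, P[2] = 0xB5, P[3] = 0x57

P[0]: S = E(K, 0x4A) = 0x84; 0x67 ⊕ 0x84 = 0xE3.
P[1]: S = E(K, 0x84) = 0x19; 0x30 ⊕ 0x19 = 0x29.
P[2]: S = E(K, 0x19) = 0x22; 0x97 ⊕ 0x22 = 0xB5.
P[3]: S = E(K, 0x22) = 0x54; 0x03 ⊕ 0x54 = 0x57.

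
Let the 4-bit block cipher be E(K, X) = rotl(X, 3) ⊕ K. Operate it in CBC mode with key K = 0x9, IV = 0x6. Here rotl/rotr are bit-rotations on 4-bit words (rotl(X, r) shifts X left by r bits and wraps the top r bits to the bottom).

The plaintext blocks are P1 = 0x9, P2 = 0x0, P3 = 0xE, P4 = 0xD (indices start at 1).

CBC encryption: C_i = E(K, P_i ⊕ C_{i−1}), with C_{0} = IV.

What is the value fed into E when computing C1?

C1: P1 ⊕ 0x6 = 0xF; E(K, 0xF) = 0x6.
So the input to E for block 1 is 0xF.

0xF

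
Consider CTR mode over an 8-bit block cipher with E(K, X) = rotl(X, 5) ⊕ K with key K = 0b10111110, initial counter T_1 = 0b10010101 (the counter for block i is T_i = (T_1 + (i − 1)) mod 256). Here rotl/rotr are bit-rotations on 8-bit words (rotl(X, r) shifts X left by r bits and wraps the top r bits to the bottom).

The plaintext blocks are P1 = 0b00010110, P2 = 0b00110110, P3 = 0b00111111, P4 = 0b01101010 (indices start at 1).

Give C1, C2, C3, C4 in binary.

CTR encryption: S_i = E(K, T_i) where T_i is the counter for block i; C_i = P_i ⊕ S_i.
C1: T = 0b10010101, S = E(K, T) = 0b00001100; 0b00010110 ⊕ 0b00001100 = 0b00011010.
C2: T = 0b10010110, S = E(K, T) = 0b01101100; 0b00110110 ⊕ 0b01101100 = 0b01011010.
C3: T = 0b10010111, S = E(K, T) = 0b01001100; 0b00111111 ⊕ 0b01001100 = 0b01110011.
C4: T = 0b10011000, S = E(K, T) = 0b10101101; 0b01101010 ⊕ 0b10101101 = 0b11000111.

C1 = 0b00011010, C2 = 0b01011010, C3 = 0b01110011, C4 = 0b11000111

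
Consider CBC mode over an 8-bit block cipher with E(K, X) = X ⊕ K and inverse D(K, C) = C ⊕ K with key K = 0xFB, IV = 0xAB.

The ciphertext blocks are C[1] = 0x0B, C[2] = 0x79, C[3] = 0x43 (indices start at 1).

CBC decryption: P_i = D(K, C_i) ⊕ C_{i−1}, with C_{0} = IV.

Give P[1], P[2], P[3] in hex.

P[1]: D(K, 0x0B) = 0xF0; 0xF0 ⊕ 0xAB = 0x5B.
P[2]: D(K, 0x79) = 0x82; 0x82 ⊕ 0x0B = 0x89.
P[3]: D(K, 0x43) = 0xB8; 0xB8 ⊕ 0x79 = 0xC1.

P[1] = 0x5B, P[2] = 0x89, P[3] = 0xC1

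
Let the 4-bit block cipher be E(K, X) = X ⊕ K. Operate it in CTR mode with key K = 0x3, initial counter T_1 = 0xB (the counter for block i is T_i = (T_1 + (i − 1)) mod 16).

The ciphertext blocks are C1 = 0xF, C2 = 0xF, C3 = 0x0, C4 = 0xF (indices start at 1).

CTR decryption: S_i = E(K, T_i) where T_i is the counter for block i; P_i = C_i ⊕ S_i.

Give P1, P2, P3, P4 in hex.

P1 = 0x7, P2 = 0x0, P3 = 0xE, P4 = 0x2

P1: T = 0xB, S = E(K, T) = 0x8; 0xF ⊕ 0x8 = 0x7.
P2: T = 0xC, S = E(K, T) = 0xF; 0xF ⊕ 0xF = 0x0.
P3: T = 0xD, S = E(K, T) = 0xE; 0x0 ⊕ 0xE = 0xE.
P4: T = 0xE, S = E(K, T) = 0xD; 0xF ⊕ 0xD = 0x2.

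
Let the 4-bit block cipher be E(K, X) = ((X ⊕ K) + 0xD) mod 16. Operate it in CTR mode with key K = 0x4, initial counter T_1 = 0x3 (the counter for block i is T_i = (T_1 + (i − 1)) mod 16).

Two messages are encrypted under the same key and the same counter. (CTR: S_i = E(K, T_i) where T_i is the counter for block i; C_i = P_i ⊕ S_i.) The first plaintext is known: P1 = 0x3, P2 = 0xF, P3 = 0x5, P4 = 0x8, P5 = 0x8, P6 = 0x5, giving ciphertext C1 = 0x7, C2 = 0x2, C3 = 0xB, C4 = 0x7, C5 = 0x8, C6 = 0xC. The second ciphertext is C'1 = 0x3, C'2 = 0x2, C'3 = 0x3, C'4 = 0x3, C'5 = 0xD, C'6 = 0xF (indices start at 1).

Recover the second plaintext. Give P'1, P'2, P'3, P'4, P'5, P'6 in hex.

P'1 = 0x7, P'2 = 0xF, P'3 = 0xD, P'4 = 0xC, P'5 = 0xD, P'6 = 0x6

In CTR with a reused counter, both messages share the same keystream S_i, so C_i ⊕ C'_i = P_i ⊕ P'_i and thus P'_i = P_i ⊕ C_i ⊕ C'_i.
P'1: 0x3 ⊕ 0x7 ⊕ 0x3 = 0x7.
P'2: 0xF ⊕ 0x2 ⊕ 0x2 = 0xF.
P'3: 0x5 ⊕ 0xB ⊕ 0x3 = 0xD.
P'4: 0x8 ⊕ 0x7 ⊕ 0x3 = 0xC.
P'5: 0x8 ⊕ 0x8 ⊕ 0xD = 0xD.
P'6: 0x5 ⊕ 0xC ⊕ 0xF = 0x6.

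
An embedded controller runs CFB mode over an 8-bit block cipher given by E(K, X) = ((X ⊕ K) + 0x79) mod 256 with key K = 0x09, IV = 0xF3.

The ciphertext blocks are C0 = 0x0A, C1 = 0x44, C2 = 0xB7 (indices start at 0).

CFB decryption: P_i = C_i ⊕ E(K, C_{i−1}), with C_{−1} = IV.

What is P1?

P1: E(K, 0x0A) = 0x7C; 0x44 ⊕ 0x7C = 0x38.

P1 = 0x38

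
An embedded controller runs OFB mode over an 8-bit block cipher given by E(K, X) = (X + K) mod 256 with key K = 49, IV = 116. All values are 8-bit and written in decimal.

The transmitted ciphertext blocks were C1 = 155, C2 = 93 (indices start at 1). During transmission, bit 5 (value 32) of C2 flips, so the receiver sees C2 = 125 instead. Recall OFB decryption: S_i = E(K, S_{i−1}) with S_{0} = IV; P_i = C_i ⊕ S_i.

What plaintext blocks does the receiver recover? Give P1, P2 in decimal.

P1 = 62, P2 = 171

Only C2 changed, to 125. In OFB, a change in C_i flips the same bit in P_i only; the keystream is unaffected. Decrypting the received ciphertext:
P1: S = E(K, 116) = 165; 155 ⊕ 165 = 62.
P2: S = E(K, 165) = 214; 125 ⊕ 214 = 171.
Blocks that differ from the original plaintext: P2.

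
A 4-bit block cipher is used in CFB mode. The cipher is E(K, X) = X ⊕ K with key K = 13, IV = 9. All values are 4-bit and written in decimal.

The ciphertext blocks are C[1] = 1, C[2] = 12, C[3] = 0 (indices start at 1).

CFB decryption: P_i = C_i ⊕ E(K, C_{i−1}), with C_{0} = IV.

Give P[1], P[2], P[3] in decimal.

P[1]: E(K, 9) = 4; 1 ⊕ 4 = 5.
P[2]: E(K, 1) = 12; 12 ⊕ 12 = 0.
P[3]: E(K, 12) = 1; 0 ⊕ 1 = 1.

P[1] = 5, P[2] = 0, P[3] = 1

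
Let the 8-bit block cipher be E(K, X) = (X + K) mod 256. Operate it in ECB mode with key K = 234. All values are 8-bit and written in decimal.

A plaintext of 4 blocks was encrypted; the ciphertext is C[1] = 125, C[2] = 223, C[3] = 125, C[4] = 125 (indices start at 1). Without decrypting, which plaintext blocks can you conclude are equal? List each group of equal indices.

P[1] = P[3] = P[4]

ECB encrypts each block independently with the same key, so equal ciphertext blocks imply equal plaintext blocks.
C[1] = C[3] = C[4] = 125, so P[1] = P[3] = P[4].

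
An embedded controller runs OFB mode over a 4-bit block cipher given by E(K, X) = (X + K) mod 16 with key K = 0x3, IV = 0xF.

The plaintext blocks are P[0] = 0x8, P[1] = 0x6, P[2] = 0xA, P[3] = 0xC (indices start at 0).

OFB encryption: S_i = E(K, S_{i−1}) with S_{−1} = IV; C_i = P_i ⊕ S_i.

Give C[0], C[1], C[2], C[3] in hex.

C[0]: S = E(K, 0xF) = 0x2; 0x8 ⊕ 0x2 = 0xA.
C[1]: S = E(K, 0x2) = 0x5; 0x6 ⊕ 0x5 = 0x3.
C[2]: S = E(K, 0x5) = 0x8; 0xA ⊕ 0x8 = 0x2.
C[3]: S = E(K, 0x8) = 0xB; 0xC ⊕ 0xB = 0x7.

C[0] = 0xA, C[1] = 0x3, C[2] = 0x2, C[3] = 0x7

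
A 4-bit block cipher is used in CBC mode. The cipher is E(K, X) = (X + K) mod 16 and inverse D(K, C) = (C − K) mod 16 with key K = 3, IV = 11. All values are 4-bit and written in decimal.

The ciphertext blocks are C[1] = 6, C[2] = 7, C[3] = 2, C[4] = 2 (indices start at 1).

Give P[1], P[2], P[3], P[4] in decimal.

CBC decryption: P_i = D(K, C_i) ⊕ C_{i−1}, with C_{0} = IV.
P[1]: D(K, 6) = 3; 3 ⊕ 11 = 8.
P[2]: D(K, 7) = 4; 4 ⊕ 6 = 2.
P[3]: D(K, 2) = 15; 15 ⊕ 7 = 8.
P[4]: D(K, 2) = 15; 15 ⊕ 2 = 13.

P[1] = 8, P[2] = 2, P[3] = 8, P[4] = 13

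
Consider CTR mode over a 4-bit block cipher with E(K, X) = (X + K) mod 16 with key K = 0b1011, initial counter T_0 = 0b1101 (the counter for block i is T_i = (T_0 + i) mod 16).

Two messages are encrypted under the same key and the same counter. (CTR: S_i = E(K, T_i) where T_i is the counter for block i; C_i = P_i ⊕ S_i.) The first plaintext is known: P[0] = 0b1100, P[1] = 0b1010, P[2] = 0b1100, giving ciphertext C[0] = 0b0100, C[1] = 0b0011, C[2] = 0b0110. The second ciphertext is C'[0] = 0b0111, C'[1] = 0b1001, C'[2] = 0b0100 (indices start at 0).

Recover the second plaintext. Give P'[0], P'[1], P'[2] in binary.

In CTR with a reused counter, both messages share the same keystream S_i, so C_i ⊕ C'_i = P_i ⊕ P'_i and thus P'_i = P_i ⊕ C_i ⊕ C'_i.
P'[0]: 0b1100 ⊕ 0b0100 ⊕ 0b0111 = 0b1111.
P'[1]: 0b1010 ⊕ 0b0011 ⊕ 0b1001 = 0b0000.
P'[2]: 0b1100 ⊕ 0b0110 ⊕ 0b0100 = 0b1110.

P'[0] = 0b1111, P'[1] = 0b0000, P'[2] = 0b1110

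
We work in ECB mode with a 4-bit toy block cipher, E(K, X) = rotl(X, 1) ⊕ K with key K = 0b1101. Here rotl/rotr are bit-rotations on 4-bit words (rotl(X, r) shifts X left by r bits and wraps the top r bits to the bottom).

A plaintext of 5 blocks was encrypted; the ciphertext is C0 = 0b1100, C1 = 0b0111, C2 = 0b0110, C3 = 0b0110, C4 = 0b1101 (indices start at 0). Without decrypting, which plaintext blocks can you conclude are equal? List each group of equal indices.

P2 = P3

ECB encrypts each block independently with the same key, so equal ciphertext blocks imply equal plaintext blocks.
C2 = C3 = 0b0110, so P2 = P3.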